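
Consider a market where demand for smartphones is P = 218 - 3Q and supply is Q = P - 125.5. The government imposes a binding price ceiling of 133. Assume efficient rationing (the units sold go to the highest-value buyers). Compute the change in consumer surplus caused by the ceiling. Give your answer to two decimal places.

Rewriting supply in inverse form: P = 125.5 + Q.
Free-market equilibrium: 218 - 3Q = 125.5 + Q gives Q* = 23.125, P* = 148.625.
At P = 133, sellers supply (133 - 125.5)/1 = 7.5 while buyers want more, so the quantity traded is 7.5 at price 133.
CS goes from (1/2)(23.125)(69.375) = 802.1484 to 553.125 (computed as (218 - 133)(7.5) - (1/2)(3)(7.5)^2), a change of -249.0234.

-249.02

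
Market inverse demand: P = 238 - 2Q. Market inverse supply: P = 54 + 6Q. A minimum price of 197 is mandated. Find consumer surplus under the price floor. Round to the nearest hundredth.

Free-market equilibrium: 238 - 2Q = 54 + 6Q gives Q* = 23, P* = 192.
At the floor price 197, quantity demanded is (238 - 197)/2 = 20.5; demand is the short side, so Q = 20.5 trades at P = 197.
CS is the triangle under demand above 197: (1/2)(20.5)(238 - 197) = 420.25.

420.25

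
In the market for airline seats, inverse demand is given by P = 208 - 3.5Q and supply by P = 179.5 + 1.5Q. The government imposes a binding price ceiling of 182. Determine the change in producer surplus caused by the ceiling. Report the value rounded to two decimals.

-22.28

Free-market equilibrium: 208 - 3.5Q = 179.5 + 1.5Q gives Q* = 5.7, P* = 188.05.
At the ceiling price 182, quantity supplied is (182 - 179.5)/1.5 = 1.6667; supply is the short side, so Q = 1.6667 trades at P = 182.
PS goes from (1/2)(5.7)(8.55) = 24.3675 to 2.0833 (computed as (182 - 179.5)(1.6667) - (1/2)(1.5)(1.6667)^2), a change of -22.2842.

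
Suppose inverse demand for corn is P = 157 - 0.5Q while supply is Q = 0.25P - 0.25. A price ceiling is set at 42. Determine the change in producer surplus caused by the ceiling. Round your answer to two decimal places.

Rewriting supply in inverse form: P = 1 + 4Q.
Free-market equilibrium: 157 - 0.5Q = 1 + 4Q gives Q* = 34.6667, P* = 139.6667.
At P = 42, sellers supply (42 - 1)/4 = 10.25 while buyers want more, so the quantity traded is 10.25 at price 42.
PS goes from (1/2)(34.6667)(138.6667) = 2403.5556 to 210.125 (computed as (42 - 1)(10.25) - (1/2)(4)(10.25)^2), a change of -2193.4306.

-2193.43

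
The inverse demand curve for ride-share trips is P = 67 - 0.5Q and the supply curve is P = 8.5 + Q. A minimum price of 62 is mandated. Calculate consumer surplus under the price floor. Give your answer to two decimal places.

25.00

Without the control, 67 - 0.5Q = 8.5 + Q so Q* = 39 and P* = 47.5.
At the floor price 62, quantity demanded is (67 - 62)/0.5 = 10; demand is the short side, so Q = 10 trades at P = 62.
CS is the triangle under demand above 62: (1/2)(10)(67 - 62) = 25.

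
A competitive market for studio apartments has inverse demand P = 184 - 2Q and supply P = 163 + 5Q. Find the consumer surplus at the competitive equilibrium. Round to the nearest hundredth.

9.00

Equilibrium: 184 - 2Q = 163 + 5Q, so Q* = 3 and P* = 178.
Consumer surplus is the triangle under demand above P*: (1/2)(3)(184 - 178) = (1/2)(3)(6) = 9.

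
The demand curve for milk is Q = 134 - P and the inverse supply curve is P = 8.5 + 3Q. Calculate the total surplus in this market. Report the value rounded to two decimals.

Rewriting demand in inverse form: P = 134 - Q.
Equilibrium: 134 - Q = 8.5 + 3Q, so Q* = 31.375 and P* = 102.625.
Total surplus is the full triangle between the curves from 0 to Q*: (1/2)(31.375)(134 - 8.5) = 1968.7812.

1968.78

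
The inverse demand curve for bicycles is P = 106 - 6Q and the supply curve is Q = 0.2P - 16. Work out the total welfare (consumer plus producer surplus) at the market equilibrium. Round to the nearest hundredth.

30.73

Rewriting supply in inverse form: P = 80 + 5Q.
Equilibrium: 106 - 6Q = 80 + 5Q, so Q* = 2.3636 and P* = 91.8182.
Total surplus is the full triangle between the curves from 0 to Q*: (1/2)(2.3636)(106 - 80) = 30.7273.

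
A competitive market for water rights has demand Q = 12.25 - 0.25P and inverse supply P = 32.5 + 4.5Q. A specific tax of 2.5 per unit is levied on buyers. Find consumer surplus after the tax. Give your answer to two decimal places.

Rewriting demand in inverse form: P = 49 - 4Q.
Without the tax, 49 - 4Q = 32.5 + 4.5Q so Q* = 1.9412 and P* = 41.2353.
With the tax, buyers' net willingness to pay falls by 2.5: (49 - 2.5) - 4Q = 32.5 + 4.5Q, so Q_t = 1.6471. Buyers pay P_b = 42.4118; sellers receive P_s = P_b - 2.5 = 39.9118.
Consumer surplus is the triangle under demand above P_b: (1/2)(1.6471)(49 - 42.4118) = 5.4256.

5.43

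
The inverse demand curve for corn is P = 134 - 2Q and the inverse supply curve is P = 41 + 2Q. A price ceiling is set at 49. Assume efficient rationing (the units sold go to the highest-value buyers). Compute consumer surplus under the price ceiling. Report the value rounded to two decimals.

324.00

Without the control, 134 - 2Q = 41 + 2Q so Q* = 23.25 and P* = 87.5.
At P = 49, sellers supply (49 - 41)/2 = 4 while buyers want more, so the quantity traded is 4 at price 49.
The demand price at Q = 4 is 126. CS is the trapezoid between demand and 49 over [0, 4]: (1/2)[(134 - 49) + (126 - 49)](4) = 324.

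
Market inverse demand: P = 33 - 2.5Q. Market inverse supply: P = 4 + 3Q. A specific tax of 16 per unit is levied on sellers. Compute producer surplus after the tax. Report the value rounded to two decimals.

Without the tax, 33 - 2.5Q = 4 + 3Q so Q* = 5.2727 and P* = 19.8182.
With the tax, sellers need 16 more per unit: 33 - 2.5Q = 4 + 3Q + 16, so Q_t = 2.3636. Buyers pay P_b = 27.0909; sellers receive P_s = P_b - 16 = 11.0909.
Producer surplus is the triangle above supply below P_s: (1/2)(2.3636)(11.0909 - 4) = 8.3802.

8.38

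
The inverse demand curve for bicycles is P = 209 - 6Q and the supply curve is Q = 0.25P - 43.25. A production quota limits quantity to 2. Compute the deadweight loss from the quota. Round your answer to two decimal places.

Rewriting supply in inverse form: P = 173 + 4Q.
Without the quota, 209 - 6Q = 173 + 4Q gives Q* = 3.6.
At Q = 2 the demand price is 209 - 6(2) = 197 and the supply price is 173 + 4(2) = 181.
DWL = (1/2)(gap between curves at 2) x (Q* - 2) = (1/2)(16)(1.6) = 12.8.

12.80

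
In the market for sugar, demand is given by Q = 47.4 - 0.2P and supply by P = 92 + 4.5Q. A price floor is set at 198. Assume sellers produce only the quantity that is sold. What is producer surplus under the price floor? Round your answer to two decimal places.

Rewriting demand in inverse form: P = 237 - 5Q.
Free-market equilibrium: 237 - 5Q = 92 + 4.5Q gives Q* = 15.2632, P* = 160.6842.
At P = 198, buyers demand (237 - 198)/5 = 7.8 while sellers would supply more, so the quantity traded is 7.8 at price 198.
The supply price at Q = 7.8 is 127.1. PS is the trapezoid between 198 and supply over [0, 7.8]: (1/2)[(198 - 92) + (198 - 127.1)](7.8) = 689.91.

689.91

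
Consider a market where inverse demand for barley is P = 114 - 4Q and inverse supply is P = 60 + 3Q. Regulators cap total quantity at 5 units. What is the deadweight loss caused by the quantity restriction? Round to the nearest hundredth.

Unrestricted equilibrium: Q* = (114 - 60)/(4 + 3) = 7.7143.
At Q = 5 the demand price is 114 - 4(5) = 94 and the supply price is 60 + 3(5) = 75.
Deadweight loss is the triangle between the curves from 5 to 7.7143: (1/2)(94 - 75)(7.7143 - 5) = 25.7857.

25.79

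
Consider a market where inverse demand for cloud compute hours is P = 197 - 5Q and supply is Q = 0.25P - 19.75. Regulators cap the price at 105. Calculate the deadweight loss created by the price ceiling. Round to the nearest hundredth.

Rewriting supply in inverse form: P = 79 + 4Q.
Free-market equilibrium: 197 - 5Q = 79 + 4Q gives Q* = 13.1111, P* = 131.4444.
At P = 105, sellers supply (105 - 79)/4 = 6.5 while buyers want more, so the quantity traded is 6.5 at price 105.
At Q = 6.5 the demand price is 164.5 and the supply price is 105. Deadweight loss is the triangle between the curves from 6.5 to 13.1111: (1/2)(164.5 - 105)(13.1111 - 6.5) = 196.6806.

196.68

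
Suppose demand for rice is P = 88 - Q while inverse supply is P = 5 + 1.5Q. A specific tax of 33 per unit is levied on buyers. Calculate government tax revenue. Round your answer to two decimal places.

Without the tax, 88 - Q = 5 + 1.5Q so Q* = 33.2 and P* = 54.8.
A tax on buyers shifts demand down by 33: (88 - 33) - Q = 5 + 1.5Q, so Q_t = 20. Buyers pay P_b = 68; sellers receive P_s = P_b - 33 = 35.
Tax revenue = t x Q_t = 33 x 20 = 660.

660.00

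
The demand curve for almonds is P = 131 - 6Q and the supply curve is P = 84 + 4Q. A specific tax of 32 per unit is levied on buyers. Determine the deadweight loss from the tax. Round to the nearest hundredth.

51.20

Pre-tax equilibrium: 131 - 6Q = 84 + 4Q gives Q* = 4.7, P* = 102.8.
A tax on buyers shifts demand down by 32: (131 - 32) - 6Q = 84 + 4Q, so Q_t = 1.5. Buyers pay P_b = 122; sellers receive P_s = P_b - 32 = 90.
The welfare triangle lost has base Q* - Q_t = 3.2 and height t = 32, so DWL = (1/2)(3.2)(32) = 51.2.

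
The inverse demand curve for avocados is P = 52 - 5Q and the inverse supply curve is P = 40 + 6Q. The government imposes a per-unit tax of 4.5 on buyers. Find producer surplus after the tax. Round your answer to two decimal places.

1.39

Without the tax, 52 - 5Q = 40 + 6Q so Q* = 1.0909 and P* = 46.5455.
With the tax, buyers' net willingness to pay falls by 4.5: (52 - 4.5) - 5Q = 40 + 6Q, so Q_t = 0.6818. Buyers pay P_b = 48.5909; sellers receive P_s = P_b - 4.5 = 44.0909.
PS = (1/2)(Q_t)(P_s - 40) = (1/2)(0.6818)(4.0909) = 1.3946.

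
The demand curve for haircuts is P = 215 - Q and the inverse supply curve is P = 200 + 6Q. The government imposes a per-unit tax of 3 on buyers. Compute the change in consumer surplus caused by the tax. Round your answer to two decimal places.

Without the tax, 215 - Q = 200 + 6Q so Q* = 2.1429 and P* = 212.8571.
A tax on buyers shifts demand down by 3: (215 - 3) - Q = 200 + 6Q, so Q_t = 1.7143. Buyers pay P_b = 213.2857; sellers receive P_s = P_b - 3 = 210.2857.
CS falls from (1/2)(2.1429)(2.1429) = 2.2959 to (1/2)(1.7143)(1.7143) = 1.4694, a change of -0.8265.

-0.83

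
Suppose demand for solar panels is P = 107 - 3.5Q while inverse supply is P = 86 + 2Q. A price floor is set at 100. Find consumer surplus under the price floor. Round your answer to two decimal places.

Without the control, 107 - 3.5Q = 86 + 2Q so Q* = 3.8182 and P* = 93.6364.
At the floor price 100, quantity demanded is (107 - 100)/3.5 = 2; demand is the short side, so Q = 2 trades at P = 100.
CS is the triangle under demand above 100: (1/2)(2)(107 - 100) = 7.

7.00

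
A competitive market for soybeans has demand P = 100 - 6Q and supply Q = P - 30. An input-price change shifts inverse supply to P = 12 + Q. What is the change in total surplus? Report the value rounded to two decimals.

Rewriting supply in inverse form: P = 30 + Q.
Initial equilibrium: Q_0 = 10, P_0 = 40; CS_0 = (1/2)(10)(60) = 300, PS_0 = (1/2)(10)(10) = 50.
New equilibrium: 100 - 6Q = 12 + Q gives Q_1 = 12.5714, P_1 = 24.5714; CS_1 = 474.1224, PS_1 = 79.0204.
Change in total surplus = (474.1224 + 79.0204) - (300 + 50) = 203.1429.

203.14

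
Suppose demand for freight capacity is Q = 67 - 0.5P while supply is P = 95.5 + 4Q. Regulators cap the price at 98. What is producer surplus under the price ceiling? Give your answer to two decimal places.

Rewriting demand in inverse form: P = 134 - 2Q.
Free-market equilibrium: 134 - 2Q = 95.5 + 4Q gives Q* = 6.4167, P* = 121.1667.
At the ceiling price 98, quantity supplied is (98 - 95.5)/4 = 0.625; supply is the short side, so Q = 0.625 trades at P = 98.
PS is the triangle above supply below 98: (1/2)(0.625)(98 - 95.5) = 0.7812.

0.78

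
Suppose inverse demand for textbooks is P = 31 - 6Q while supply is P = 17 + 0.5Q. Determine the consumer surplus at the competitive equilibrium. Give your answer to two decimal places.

Set 31 - 6Q = 17 + 0.5Q, which gives 14 = 6.5Q, so Q* = 2.1538 and P* = 31 - 6(2.1538) = 18.0769.
Consumer surplus is the triangle under demand above P*: (1/2)(2.1538)(31 - 18.0769) = (1/2)(2.1538)(12.9231) = 13.9172.

13.92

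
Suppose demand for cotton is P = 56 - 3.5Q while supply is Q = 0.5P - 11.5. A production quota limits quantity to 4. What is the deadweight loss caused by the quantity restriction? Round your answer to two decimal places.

11.00

Rewriting supply in inverse form: P = 23 + 2Q.
Unrestricted equilibrium: Q* = (56 - 23)/(3.5 + 2) = 6.
At Q = 4 the demand price is 56 - 3.5(4) = 42 and the supply price is 23 + 2(4) = 31.
Deadweight loss is the triangle between the curves from 4 to 6: (1/2)(42 - 31)(6 - 4) = 11.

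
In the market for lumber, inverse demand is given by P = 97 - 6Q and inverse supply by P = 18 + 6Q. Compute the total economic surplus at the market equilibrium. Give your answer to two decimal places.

Equilibrium: 97 - 6Q = 18 + 6Q, so Q* = 6.5833 and P* = 57.5.
Total surplus is the full triangle between the curves from 0 to Q*: (1/2)(6.5833)(97 - 18) = 260.0417.

260.04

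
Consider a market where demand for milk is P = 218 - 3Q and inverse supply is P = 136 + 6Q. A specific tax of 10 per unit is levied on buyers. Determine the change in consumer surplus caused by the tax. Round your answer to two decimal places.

Without the tax, 218 - 3Q = 136 + 6Q so Q* = 9.1111 and P* = 190.6667.
With the tax, buyers' net willingness to pay falls by 10: (218 - 10) - 3Q = 136 + 6Q, so Q_t = 8. Buyers pay P_b = 194; sellers receive P_s = P_b - 10 = 184.
CS falls from (1/2)(9.1111)(27.3333) = 124.5185 to (1/2)(8)(24) = 96, a change of -28.5185.

-28.52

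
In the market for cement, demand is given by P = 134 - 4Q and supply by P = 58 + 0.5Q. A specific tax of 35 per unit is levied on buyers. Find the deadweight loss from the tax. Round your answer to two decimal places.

Without the tax, 134 - 4Q = 58 + 0.5Q so Q* = 16.8889 and P* = 66.4444.
A tax on buyers shifts demand down by 35: (134 - 35) - 4Q = 58 + 0.5Q, so Q_t = 9.1111. Buyers pay P_b = 97.5556; sellers receive P_s = P_b - 35 = 62.5556.
The welfare triangle lost has base Q* - Q_t = 7.7778 and height t = 35, so DWL = (1/2)(7.7778)(35) = 136.1111.

136.11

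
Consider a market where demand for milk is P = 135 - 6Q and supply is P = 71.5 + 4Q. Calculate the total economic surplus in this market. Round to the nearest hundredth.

201.61

Set 135 - 6Q = 71.5 + 4Q, which gives 63.5 = 10Q, so Q* = 6.35 and P* = 135 - 6(6.35) = 96.9.
Total surplus is the full triangle between the curves from 0 to Q*: (1/2)(6.35)(135 - 71.5) = 201.6125.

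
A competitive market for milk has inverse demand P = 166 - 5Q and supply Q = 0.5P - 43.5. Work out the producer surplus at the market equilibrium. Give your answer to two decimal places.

127.37

Rewriting supply in inverse form: P = 87 + 2Q.
Setting demand equal to supply, 79 = 7Q, so Q* = 11.2857 and P* = 109.5714.
PS is the area between P* and the supply curve from 0 to Q*: (1/2)(11.2857)(22.5714) = 127.3673.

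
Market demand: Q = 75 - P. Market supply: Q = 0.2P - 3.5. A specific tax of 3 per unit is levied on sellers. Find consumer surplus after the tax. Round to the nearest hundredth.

Rewriting demand in inverse form: P = 75 - Q.
Rewriting supply in inverse form: P = 17.5 + 5Q.
Pre-tax equilibrium: 75 - Q = 17.5 + 5Q gives Q* = 9.5833, P* = 65.4167.
A tax on sellers shifts supply up by 3: 75 - Q = 17.5 + 5Q + 3, so Q_t = 9.0833. Buyers pay P_b = 65.9167; sellers receive P_s = P_b - 3 = 62.9167.
Consumer surplus is the triangle under demand above P_b: (1/2)(9.0833)(75 - 65.9167) = 41.2535.

41.25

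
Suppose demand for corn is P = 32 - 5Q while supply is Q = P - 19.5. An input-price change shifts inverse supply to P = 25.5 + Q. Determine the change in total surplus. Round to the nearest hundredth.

-9.50

Rewriting supply in inverse form: P = 19.5 + Q.
Initial equilibrium: Q_0 = 2.0833, P_0 = 21.5833; CS_0 = (1/2)(2.0833)(10.4167) = 10.8507, PS_0 = (1/2)(2.0833)(2.0833) = 2.1701.
New equilibrium: 32 - 5Q = 25.5 + Q gives Q_1 = 1.0833, P_1 = 26.5833; CS_1 = 2.934, PS_1 = 0.5868.
Change in total surplus = (2.934 + 0.5868) - (10.8507 + 2.1701) = -9.5.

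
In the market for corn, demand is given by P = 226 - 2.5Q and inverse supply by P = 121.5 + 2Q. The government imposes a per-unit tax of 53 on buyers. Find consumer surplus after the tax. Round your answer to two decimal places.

163.72

Pre-tax equilibrium: 226 - 2.5Q = 121.5 + 2Q gives Q* = 23.2222, P* = 167.9444.
A tax on buyers shifts demand down by 53: (226 - 53) - 2.5Q = 121.5 + 2Q, so Q_t = 11.4444. Buyers pay P_b = 197.3889; sellers receive P_s = P_b - 53 = 144.3889.
Consumer surplus is the triangle under demand above P_b: (1/2)(11.4444)(226 - 197.3889) = 163.7191.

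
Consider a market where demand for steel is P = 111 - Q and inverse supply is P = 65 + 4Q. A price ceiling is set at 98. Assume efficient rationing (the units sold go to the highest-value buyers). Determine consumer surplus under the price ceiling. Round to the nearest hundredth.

Free-market equilibrium: 111 - Q = 65 + 4Q gives Q* = 9.2, P* = 101.8.
At the ceiling price 98, quantity supplied is (98 - 65)/4 = 8.25; supply is the short side, so Q = 8.25 trades at P = 98.
The demand price at Q = 8.25 is 102.75. CS is the trapezoid between demand and 98 over [0, 8.25]: (1/2)[(111 - 98) + (102.75 - 98)](8.25) = 73.2188.

73.22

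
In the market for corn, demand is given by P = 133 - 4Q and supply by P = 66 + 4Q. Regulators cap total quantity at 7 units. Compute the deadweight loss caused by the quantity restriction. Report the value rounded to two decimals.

7.56

Without the quota, 133 - 4Q = 66 + 4Q gives Q* = 8.375.
At Q = 7 the demand price is 133 - 4(7) = 105 and the supply price is 66 + 4(7) = 94.
DWL = (1/2)(gap between curves at 7) x (Q* - 7) = (1/2)(11)(1.375) = 7.5625.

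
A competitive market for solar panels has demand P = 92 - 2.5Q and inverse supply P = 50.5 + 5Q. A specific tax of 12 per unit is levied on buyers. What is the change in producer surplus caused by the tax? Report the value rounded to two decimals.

-37.87

Without the tax, 92 - 2.5Q = 50.5 + 5Q so Q* = 5.5333 and P* = 78.1667.
A tax on buyers shifts demand down by 12: (92 - 12) - 2.5Q = 50.5 + 5Q, so Q_t = 3.9333. Buyers pay P_b = 82.1667; sellers receive P_s = P_b - 12 = 70.1667.
PS falls from (1/2)(5.5333)(27.6667) = 76.5444 to (1/2)(3.9333)(19.6667) = 38.6778, a change of -37.8667.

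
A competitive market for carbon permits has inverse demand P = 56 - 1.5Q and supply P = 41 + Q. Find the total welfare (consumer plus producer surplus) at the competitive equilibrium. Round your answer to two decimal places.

Setting demand equal to supply, 15 = 2.5Q, so Q* = 6 and P* = 47.
Total surplus is the full triangle between the curves from 0 to Q*: (1/2)(6)(56 - 41) = 45.

45.00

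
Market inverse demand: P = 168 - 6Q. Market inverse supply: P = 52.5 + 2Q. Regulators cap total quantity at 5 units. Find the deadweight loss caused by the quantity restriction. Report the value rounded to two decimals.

Unrestricted equilibrium: Q* = (168 - 52.5)/(6 + 2) = 14.4375.
At Q = 5 the demand price is 168 - 6(5) = 138 and the supply price is 52.5 + 2(5) = 62.5.
DWL = (1/2)(gap between curves at 5) x (Q* - 5) = (1/2)(75.5)(9.4375) = 356.2656.

356.27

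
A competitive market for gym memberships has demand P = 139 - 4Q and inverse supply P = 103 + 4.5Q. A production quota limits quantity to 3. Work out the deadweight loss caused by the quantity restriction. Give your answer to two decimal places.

6.49

Without the quota, 139 - 4Q = 103 + 4.5Q gives Q* = 4.2353.
At Q = 3 the demand price is 139 - 4(3) = 127 and the supply price is 103 + 4.5(3) = 116.5.
DWL = (1/2)(gap between curves at 3) x (Q* - 3) = (1/2)(10.5)(1.2353) = 6.4853.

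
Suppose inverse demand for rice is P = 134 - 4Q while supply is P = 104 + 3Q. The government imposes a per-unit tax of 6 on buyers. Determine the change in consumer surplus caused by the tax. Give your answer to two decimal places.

-13.22

Without the tax, 134 - 4Q = 104 + 3Q so Q* = 4.2857 and P* = 116.8571.
A tax on buyers shifts demand down by 6: (134 - 6) - 4Q = 104 + 3Q, so Q_t = 3.4286. Buyers pay P_b = 120.2857; sellers receive P_s = P_b - 6 = 114.2857.
CS falls from (1/2)(4.2857)(17.1429) = 36.7347 to (1/2)(3.4286)(13.7143) = 23.5102, a change of -13.2245.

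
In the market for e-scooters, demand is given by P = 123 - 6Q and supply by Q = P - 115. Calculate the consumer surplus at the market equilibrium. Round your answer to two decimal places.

3.92

Rewriting supply in inverse form: P = 115 + Q.
Equilibrium: 123 - 6Q = 115 + Q, so Q* = 1.1429 and P* = 116.1429.
CS is the area between the demand curve and P* from 0 to Q*: (1/2)(1.1429)(6.8571) = 3.9184.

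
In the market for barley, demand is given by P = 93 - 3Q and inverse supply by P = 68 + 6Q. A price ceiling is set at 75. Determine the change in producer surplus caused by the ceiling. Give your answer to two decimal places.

Without the control, 93 - 3Q = 68 + 6Q so Q* = 2.7778 and P* = 84.6667.
At the ceiling price 75, quantity supplied is (75 - 68)/6 = 1.1667; supply is the short side, so Q = 1.1667 trades at P = 75.
PS goes from (1/2)(2.7778)(16.6667) = 23.1481 to 4.0833 (computed as (75 - 68)(1.1667) - (1/2)(6)(1.1667)^2), a change of -19.0648.

-19.06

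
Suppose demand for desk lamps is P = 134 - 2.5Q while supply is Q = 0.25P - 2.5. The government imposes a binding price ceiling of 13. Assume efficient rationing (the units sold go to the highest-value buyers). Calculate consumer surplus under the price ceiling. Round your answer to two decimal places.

Rewriting supply in inverse form: P = 10 + 4Q.
Free-market equilibrium: 134 - 2.5Q = 10 + 4Q gives Q* = 19.0769, P* = 86.3077.
At the ceiling price 13, quantity supplied is (13 - 10)/4 = 0.75; supply is the short side, so Q = 0.75 trades at P = 13.
The demand price at Q = 0.75 is 132.125. CS is the trapezoid between demand and 13 over [0, 0.75]: (1/2)[(134 - 13) + (132.125 - 13)](0.75) = 90.0469.

90.05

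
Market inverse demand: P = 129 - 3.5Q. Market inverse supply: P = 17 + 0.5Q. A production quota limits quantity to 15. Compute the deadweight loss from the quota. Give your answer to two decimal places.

Without the quota, 129 - 3.5Q = 17 + 0.5Q gives Q* = 28.
At Q = 15 the demand price is 129 - 3.5(15) = 76.5 and the supply price is 17 + 0.5(15) = 24.5.
DWL = (1/2)(gap between curves at 15) x (Q* - 15) = (1/2)(52)(13) = 338.

338.00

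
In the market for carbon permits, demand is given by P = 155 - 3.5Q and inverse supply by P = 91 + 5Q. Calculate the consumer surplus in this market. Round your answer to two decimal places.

99.21

Equilibrium: 155 - 3.5Q = 91 + 5Q, so Q* = 7.5294 and P* = 128.6471.
The demand choke price is 155, so CS = (1/2)(Q*)(155 - P*) = (1/2)(7.5294)(26.3529) = 99.2111.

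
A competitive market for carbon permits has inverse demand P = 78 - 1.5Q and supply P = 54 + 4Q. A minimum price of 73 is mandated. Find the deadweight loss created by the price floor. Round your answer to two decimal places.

2.92

Without the control, 78 - 1.5Q = 54 + 4Q so Q* = 4.3636 and P* = 71.4545.
At P = 73, buyers demand (78 - 73)/1.5 = 3.3333 while sellers would supply more, so the quantity traded is 3.3333 at price 73.
The lost-trades triangle has base Q* - 3.3333 = 1.0303 and height equal to the gap between the curves at Q = 3.3333, which is 73 - 67.3333 = 5.6667. DWL = (1/2)(1.0303)(5.6667) = 2.9192.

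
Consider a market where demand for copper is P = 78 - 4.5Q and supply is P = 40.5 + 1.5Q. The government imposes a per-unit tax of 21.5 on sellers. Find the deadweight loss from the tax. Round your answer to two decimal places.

Without the tax, 78 - 4.5Q = 40.5 + 1.5Q so Q* = 6.25 and P* = 49.875.
A tax on sellers shifts supply up by 21.5: 78 - 4.5Q = 40.5 + 1.5Q + 21.5, so Q_t = 2.6667. Buyers pay P_b = 66; sellers receive P_s = P_b - 21.5 = 44.5.
Deadweight loss is the triangle between the curves from Q_t to Q*: (1/2)(6.25 - 2.6667)(21.5) = 38.5208.

38.52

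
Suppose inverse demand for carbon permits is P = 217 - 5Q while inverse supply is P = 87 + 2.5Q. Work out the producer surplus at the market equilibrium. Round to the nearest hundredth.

375.56

Set 217 - 5Q = 87 + 2.5Q, which gives 130 = 7.5Q, so Q* = 17.3333 and P* = 217 - 5(17.3333) = 130.3333.
PS is the area between P* and the supply curve from 0 to Q*: (1/2)(17.3333)(43.3333) = 375.5556.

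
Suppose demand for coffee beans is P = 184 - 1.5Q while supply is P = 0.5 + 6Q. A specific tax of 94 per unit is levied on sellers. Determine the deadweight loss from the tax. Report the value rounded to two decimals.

Pre-tax equilibrium: 184 - 1.5Q = 0.5 + 6Q gives Q* = 24.4667, P* = 147.3.
A tax on sellers shifts supply up by 94: 184 - 1.5Q = 0.5 + 6Q + 94, so Q_t = 11.9333. Buyers pay P_b = 166.1; sellers receive P_s = P_b - 94 = 72.1.
The welfare triangle lost has base Q* - Q_t = 12.5333 and height t = 94, so DWL = (1/2)(12.5333)(94) = 589.0667.

589.07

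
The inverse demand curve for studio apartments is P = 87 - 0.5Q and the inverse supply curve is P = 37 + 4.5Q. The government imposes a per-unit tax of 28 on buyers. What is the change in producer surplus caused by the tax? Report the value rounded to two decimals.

Without the tax, 87 - 0.5Q = 37 + 4.5Q so Q* = 10 and P* = 82.
With the tax, buyers' net willingness to pay falls by 28: (87 - 28) - 0.5Q = 37 + 4.5Q, so Q_t = 4.4. Buyers pay P_b = 84.8; sellers receive P_s = P_b - 28 = 56.8.
Producers lose the trapezoid between P_s and P* out to Q_t plus the triangle from Q_t to Q*: change in PS = 43.56 - 225 = -181.44.

-181.44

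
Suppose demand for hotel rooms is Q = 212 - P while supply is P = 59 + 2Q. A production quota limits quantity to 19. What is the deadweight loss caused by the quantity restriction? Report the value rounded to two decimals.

1536.00

Rewriting demand in inverse form: P = 212 - Q.
Without the quota, 212 - Q = 59 + 2Q gives Q* = 51.
At Q = 19 the demand price is 212 - (19) = 193 and the supply price is 59 + 2(19) = 97.
DWL = (1/2)(gap between curves at 19) x (Q* - 19) = (1/2)(96)(32) = 1536.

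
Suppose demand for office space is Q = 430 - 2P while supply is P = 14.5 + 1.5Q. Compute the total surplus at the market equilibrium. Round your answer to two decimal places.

10050.06

Rewriting demand in inverse form: P = 215 - 0.5Q.
Setting demand equal to supply, 200.5 = 2Q, so Q* = 100.25 and P* = 164.875.
CS = (1/2)(100.25)(50.125) = 2512.5156 and PS = (1/2)(100.25)(150.375) = 7537.5469, so total surplus = 10050.0625.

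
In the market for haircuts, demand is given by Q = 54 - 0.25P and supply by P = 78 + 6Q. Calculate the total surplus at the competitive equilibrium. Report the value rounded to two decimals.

Rewriting demand in inverse form: P = 216 - 4Q.
Setting demand equal to supply, 138 = 10Q, so Q* = 13.8 and P* = 160.8.
CS = (1/2)(13.8)(55.2) = 380.88 and PS = (1/2)(13.8)(82.8) = 571.32, so total surplus = 952.2.

952.20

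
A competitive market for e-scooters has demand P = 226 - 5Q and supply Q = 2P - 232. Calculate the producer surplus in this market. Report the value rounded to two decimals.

100.00

Rewriting supply in inverse form: P = 116 + 0.5Q.
Equilibrium: 226 - 5Q = 116 + 0.5Q, so Q* = 20 and P* = 126.
PS is the area between P* and the supply curve from 0 to Q*: (1/2)(20)(10) = 100.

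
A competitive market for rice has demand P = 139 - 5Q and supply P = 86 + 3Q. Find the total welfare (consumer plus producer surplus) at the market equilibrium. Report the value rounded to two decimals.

Setting demand equal to supply, 53 = 8Q, so Q* = 6.625 and P* = 105.875.
Total surplus is the full triangle between the curves from 0 to Q*: (1/2)(6.625)(139 - 86) = 175.5625.

175.56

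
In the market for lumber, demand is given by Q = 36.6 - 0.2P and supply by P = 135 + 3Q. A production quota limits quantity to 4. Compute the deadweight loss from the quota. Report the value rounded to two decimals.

16.00

Rewriting demand in inverse form: P = 183 - 5Q.
Without the quota, 183 - 5Q = 135 + 3Q gives Q* = 6.
At Q = 4 the demand price is 183 - 5(4) = 163 and the supply price is 135 + 3(4) = 147.
DWL = (1/2)(gap between curves at 4) x (Q* - 4) = (1/2)(16)(2) = 16.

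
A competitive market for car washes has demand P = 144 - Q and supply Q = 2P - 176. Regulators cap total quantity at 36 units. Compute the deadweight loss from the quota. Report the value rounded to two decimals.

Rewriting supply in inverse form: P = 88 + 0.5Q.
Unrestricted equilibrium: Q* = (144 - 88)/(1 + 0.5) = 37.3333.
At Q = 36 the demand price is 144 - (36) = 108 and the supply price is 88 + 0.5(36) = 106.
DWL = (1/2)(gap between curves at 36) x (Q* - 36) = (1/2)(2)(1.3333) = 1.3333.

1.33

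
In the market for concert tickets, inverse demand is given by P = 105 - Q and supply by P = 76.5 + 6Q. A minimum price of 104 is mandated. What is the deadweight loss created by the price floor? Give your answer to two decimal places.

33.02

Without the control, 105 - Q = 76.5 + 6Q so Q* = 4.0714 and P* = 100.9286.
At the floor price 104, quantity demanded is (105 - 104)/1 = 1; demand is the short side, so Q = 1 trades at P = 104.
At Q = 1 the demand price is 104 and the supply price is 82.5. Deadweight loss is the triangle between the curves from 1 to 4.0714: (1/2)(104 - 82.5)(4.0714 - 1) = 33.0179.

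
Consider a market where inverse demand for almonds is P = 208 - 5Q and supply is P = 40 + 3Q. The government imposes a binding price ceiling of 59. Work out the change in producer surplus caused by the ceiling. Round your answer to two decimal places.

Without the control, 208 - 5Q = 40 + 3Q so Q* = 21 and P* = 103.
At the ceiling price 59, quantity supplied is (59 - 40)/3 = 6.3333; supply is the short side, so Q = 6.3333 trades at P = 59.
PS goes from (1/2)(21)(63) = 661.5 to 60.1667 (computed as (59 - 40)(6.3333) - (1/2)(3)(6.3333)^2), a change of -601.3333.

-601.33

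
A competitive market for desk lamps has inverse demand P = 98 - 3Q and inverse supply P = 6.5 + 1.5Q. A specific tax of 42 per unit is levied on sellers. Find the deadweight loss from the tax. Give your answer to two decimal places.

196.00

Pre-tax equilibrium: 98 - 3Q = 6.5 + 1.5Q gives Q* = 20.3333, P* = 37.
With the tax, sellers need 42 more per unit: 98 - 3Q = 6.5 + 1.5Q + 42, so Q_t = 11. Buyers pay P_b = 65; sellers receive P_s = P_b - 42 = 23.
The welfare triangle lost has base Q* - Q_t = 9.3333 and height t = 42, so DWL = (1/2)(9.3333)(42) = 196.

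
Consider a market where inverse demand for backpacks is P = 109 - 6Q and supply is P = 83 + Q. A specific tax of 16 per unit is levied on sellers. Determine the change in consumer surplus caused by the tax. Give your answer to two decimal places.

Pre-tax equilibrium: 109 - 6Q = 83 + Q gives Q* = 3.7143, P* = 86.7143.
A tax on sellers shifts supply up by 16: 109 - 6Q = 83 + Q + 16, so Q_t = 1.4286. Buyers pay P_b = 100.4286; sellers receive P_s = P_b - 16 = 84.4286.
Consumers lose the trapezoid between P* and P_b out to Q_t plus the triangle from Q_t to Q*: change in CS = 6.1224 - 41.3878 = -35.2653.

-35.27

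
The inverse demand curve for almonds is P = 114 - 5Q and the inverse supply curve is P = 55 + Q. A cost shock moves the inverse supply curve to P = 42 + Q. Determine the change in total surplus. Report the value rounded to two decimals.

Initial equilibrium: Q_0 = 9.8333, P_0 = 64.8333; CS_0 = (1/2)(9.8333)(49.1667) = 241.7361, PS_0 = (1/2)(9.8333)(9.8333) = 48.3472.
New equilibrium: 114 - 5Q = 42 + Q gives Q_1 = 12, P_1 = 54; CS_1 = 360, PS_1 = 72.
Change in total surplus = (360 + 72) - (241.7361 + 48.3472) = 141.9167.

141.92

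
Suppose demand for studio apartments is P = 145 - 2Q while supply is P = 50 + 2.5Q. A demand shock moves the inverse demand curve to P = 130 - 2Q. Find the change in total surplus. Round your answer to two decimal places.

-291.67

Initial equilibrium: Q_0 = 21.1111, P_0 = 102.7778; CS_0 = (1/2)(21.1111)(42.2222) = 445.679, PS_0 = (1/2)(21.1111)(52.7778) = 557.0988.
New equilibrium: 130 - 2Q = 50 + 2.5Q gives Q_1 = 17.7778, P_1 = 94.4444; CS_1 = 316.0494, PS_1 = 395.0617.
Change in total surplus = (316.0494 + 395.0617) - (445.679 + 557.0988) = -291.6667.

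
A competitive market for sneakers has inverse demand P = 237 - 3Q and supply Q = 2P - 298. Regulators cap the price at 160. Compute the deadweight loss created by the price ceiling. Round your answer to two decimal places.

17.29

Rewriting supply in inverse form: P = 149 + 0.5Q.
Without the control, 237 - 3Q = 149 + 0.5Q so Q* = 25.1429 and P* = 161.5714.
At the ceiling price 160, quantity supplied is (160 - 149)/0.5 = 22; supply is the short side, so Q = 22 trades at P = 160.
At Q = 22 the demand price is 171 and the supply price is 160. Deadweight loss is the triangle between the curves from 22 to 25.1429: (1/2)(171 - 160)(25.1429 - 22) = 17.2857.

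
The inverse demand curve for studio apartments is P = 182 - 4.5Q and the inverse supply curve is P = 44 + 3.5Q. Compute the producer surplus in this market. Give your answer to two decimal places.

Equilibrium: 182 - 4.5Q = 44 + 3.5Q, so Q* = 17.25 and P* = 104.375.
PS is the area between P* and the supply curve from 0 to Q*: (1/2)(17.25)(60.375) = 520.7344.

520.73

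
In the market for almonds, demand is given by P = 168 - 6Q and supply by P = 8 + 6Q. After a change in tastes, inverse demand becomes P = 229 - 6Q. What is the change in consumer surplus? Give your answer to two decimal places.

484.19

Initial equilibrium: Q_0 = 13.3333, P_0 = 88; CS_0 = (1/2)(13.3333)(80) = 533.3333, PS_0 = (1/2)(13.3333)(80) = 533.3333.
New equilibrium: 229 - 6Q = 8 + 6Q gives Q_1 = 18.4167, P_1 = 118.5; CS_1 = 1017.5208, PS_1 = 1017.5208.
Change in consumer surplus = 1017.5208 - 533.3333 = 484.1875.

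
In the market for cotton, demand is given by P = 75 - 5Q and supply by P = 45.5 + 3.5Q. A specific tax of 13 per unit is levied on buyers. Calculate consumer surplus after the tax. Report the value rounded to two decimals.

Without the tax, 75 - 5Q = 45.5 + 3.5Q so Q* = 3.4706 and P* = 57.6471.
With the tax, buyers' net willingness to pay falls by 13: (75 - 13) - 5Q = 45.5 + 3.5Q, so Q_t = 1.9412. Buyers pay P_b = 65.2941; sellers receive P_s = P_b - 13 = 52.2941.
CS = (1/2)(Q_t)(75 - P_b) = (1/2)(1.9412)(9.7059) = 9.4204.

9.42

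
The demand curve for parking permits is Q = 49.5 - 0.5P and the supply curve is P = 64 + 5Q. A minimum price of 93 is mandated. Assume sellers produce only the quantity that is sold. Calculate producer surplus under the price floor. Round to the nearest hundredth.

64.50

Rewriting demand in inverse form: P = 99 - 2Q.
Without the control, 99 - 2Q = 64 + 5Q so Q* = 5 and P* = 89.
At P = 93, buyers demand (99 - 93)/2 = 3 while sellers would supply more, so the quantity traded is 3 at price 93.
The supply price at Q = 3 is 79. PS is the trapezoid between 93 and supply over [0, 3]: (1/2)[(93 - 64) + (93 - 79)](3) = 64.5.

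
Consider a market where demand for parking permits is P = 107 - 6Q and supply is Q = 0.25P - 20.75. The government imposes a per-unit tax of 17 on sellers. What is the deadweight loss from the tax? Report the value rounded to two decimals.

Rewriting supply in inverse form: P = 83 + 4Q.
Pre-tax equilibrium: 107 - 6Q = 83 + 4Q gives Q* = 2.4, P* = 92.6.
With the tax, sellers need 17 more per unit: 107 - 6Q = 83 + 4Q + 17, so Q_t = 0.7. Buyers pay P_b = 102.8; sellers receive P_s = P_b - 17 = 85.8.
The welfare triangle lost has base Q* - Q_t = 1.7 and height t = 17, so DWL = (1/2)(1.7)(17) = 14.45.

14.45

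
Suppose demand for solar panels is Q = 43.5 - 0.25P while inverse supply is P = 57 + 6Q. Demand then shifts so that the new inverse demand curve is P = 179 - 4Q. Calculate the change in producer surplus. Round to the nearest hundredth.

Rewriting demand in inverse form: P = 174 - 4Q.
Initial equilibrium: Q_0 = 11.7, P_0 = 127.2; CS_0 = (1/2)(11.7)(46.8) = 273.78, PS_0 = (1/2)(11.7)(70.2) = 410.67.
New equilibrium: 179 - 4Q = 57 + 6Q gives Q_1 = 12.2, P_1 = 130.2; CS_1 = 297.68, PS_1 = 446.52.
Change in producer surplus = 446.52 - 410.67 = 35.85.

35.85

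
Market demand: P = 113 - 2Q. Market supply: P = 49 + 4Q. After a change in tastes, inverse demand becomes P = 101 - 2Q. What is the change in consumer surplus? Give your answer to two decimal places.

Initial equilibrium: Q_0 = 10.6667, P_0 = 91.6667; CS_0 = (1/2)(10.6667)(21.3333) = 113.7778, PS_0 = (1/2)(10.6667)(42.6667) = 227.5556.
New equilibrium: 101 - 2Q = 49 + 4Q gives Q_1 = 8.6667, P_1 = 83.6667; CS_1 = 75.1111, PS_1 = 150.2222.
Change in consumer surplus = 75.1111 - 113.7778 = -38.6667.

-38.67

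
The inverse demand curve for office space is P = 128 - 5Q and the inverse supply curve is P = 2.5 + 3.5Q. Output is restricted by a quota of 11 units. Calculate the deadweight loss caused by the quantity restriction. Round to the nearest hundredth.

60.24

Without the quota, 128 - 5Q = 2.5 + 3.5Q gives Q* = 14.7647.
At Q = 11 the demand price is 128 - 5(11) = 73 and the supply price is 2.5 + 3.5(11) = 41.
DWL = (1/2)(gap between curves at 11) x (Q* - 11) = (1/2)(32)(3.7647) = 60.2353.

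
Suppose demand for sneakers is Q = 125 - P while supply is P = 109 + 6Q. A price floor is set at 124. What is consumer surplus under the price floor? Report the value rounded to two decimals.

Rewriting demand in inverse form: P = 125 - Q.
Without the control, 125 - Q = 109 + 6Q so Q* = 2.2857 and P* = 122.7143.
At P = 124, buyers demand (125 - 124)/1 = 1 while sellers would supply more, so the quantity traded is 1 at price 124.
CS is the triangle under demand above 124: (1/2)(1)(125 - 124) = 0.5.

0.50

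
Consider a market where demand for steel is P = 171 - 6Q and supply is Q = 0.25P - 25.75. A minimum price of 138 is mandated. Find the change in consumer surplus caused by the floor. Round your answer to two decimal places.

Rewriting supply in inverse form: P = 103 + 4Q.
Without the control, 171 - 6Q = 103 + 4Q so Q* = 6.8 and P* = 130.2.
At P = 138, buyers demand (171 - 138)/6 = 5.5 while sellers would supply more, so the quantity traded is 5.5 at price 138.
CS goes from (1/2)(6.8)(40.8) = 138.72 to 90.75 (computed as (171 - 138)(5.5) - (1/2)(6)(5.5)^2), a change of -47.97.

-47.97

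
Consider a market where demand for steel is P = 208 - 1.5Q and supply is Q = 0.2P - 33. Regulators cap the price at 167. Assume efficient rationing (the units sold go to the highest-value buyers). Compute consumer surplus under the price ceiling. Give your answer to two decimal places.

Rewriting supply in inverse form: P = 165 + 5Q.
Without the control, 208 - 1.5Q = 165 + 5Q so Q* = 6.6154 and P* = 198.0769.
At the ceiling price 167, quantity supplied is (167 - 165)/5 = 0.4; supply is the short side, so Q = 0.4 trades at P = 167.
The demand price at Q = 0.4 is 207.4. CS is the trapezoid between demand and 167 over [0, 0.4]: (1/2)[(208 - 167) + (207.4 - 167)](0.4) = 16.28.

16.28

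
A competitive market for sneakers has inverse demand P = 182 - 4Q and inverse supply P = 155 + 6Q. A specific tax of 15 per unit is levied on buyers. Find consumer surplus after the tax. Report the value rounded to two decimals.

Without the tax, 182 - 4Q = 155 + 6Q so Q* = 2.7 and P* = 171.2.
With the tax, buyers' net willingness to pay falls by 15: (182 - 15) - 4Q = 155 + 6Q, so Q_t = 1.2. Buyers pay P_b = 177.2; sellers receive P_s = P_b - 15 = 162.2.
CS = (1/2)(Q_t)(182 - P_b) = (1/2)(1.2)(4.8) = 2.88.

2.88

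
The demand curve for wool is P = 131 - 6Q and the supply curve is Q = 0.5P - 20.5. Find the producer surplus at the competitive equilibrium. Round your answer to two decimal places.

Rewriting supply in inverse form: P = 41 + 2Q.
Set 131 - 6Q = 41 + 2Q, which gives 90 = 8Q, so Q* = 11.25 and P* = 131 - 6(11.25) = 63.5.
Producer surplus is the triangle above supply below P*: (1/2)(11.25)(63.5 - 41) = (1/2)(11.25)(22.5) = 126.5625.

126.56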